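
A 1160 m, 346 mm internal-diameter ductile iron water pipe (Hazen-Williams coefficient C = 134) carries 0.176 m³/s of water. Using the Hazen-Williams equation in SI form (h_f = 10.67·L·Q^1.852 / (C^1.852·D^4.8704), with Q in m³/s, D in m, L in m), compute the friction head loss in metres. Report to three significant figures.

h_f = 10.67·1160·0.176^1.852 / (134^1.852·0.346^4.8704) = 10.02 m

h_f ≈ 10.0 m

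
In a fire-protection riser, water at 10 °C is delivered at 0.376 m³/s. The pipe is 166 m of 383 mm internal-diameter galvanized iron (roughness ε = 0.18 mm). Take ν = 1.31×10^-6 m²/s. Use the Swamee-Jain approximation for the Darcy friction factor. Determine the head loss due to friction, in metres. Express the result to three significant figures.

V = 4Q/(πD²) = 4·0.376/(π·0.383²) = 3.264 m/s
Re = VD/ν = 3.264·0.383/1.31×10^-6 = 9.54×10^5 → turbulent
ε/D = 0.18/383 = 4.70×10^-4
Swamee-Jain: f = 0.01712
h_f = f(L/D)V²/(2g) = 0.01712·(166/0.383)·3.264²/(2·9.81) = 4.028 m

h_f ≈ 4.03 m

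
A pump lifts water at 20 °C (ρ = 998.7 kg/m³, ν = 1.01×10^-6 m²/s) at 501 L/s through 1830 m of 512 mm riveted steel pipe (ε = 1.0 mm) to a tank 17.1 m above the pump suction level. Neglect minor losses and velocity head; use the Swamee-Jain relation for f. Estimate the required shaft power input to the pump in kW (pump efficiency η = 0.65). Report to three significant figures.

P_shaft ≈ 320 kW

V = 4Q/(πD²) = 2.433 m/s; Re = 1.23×10^6; ε/D = 0.00195; f = 0.02349
h_f = f(L/D)V²/2g = 25.34 m
Total head H = z + h_f = 17.1 + 25.34 = 42.44 m
P_hyd = ρgQH = 998.7·9.81·0.501·42.44 = 208.3 kW
P_shaft = P_hyd/η = 208.3/0.65 = 320.5 kW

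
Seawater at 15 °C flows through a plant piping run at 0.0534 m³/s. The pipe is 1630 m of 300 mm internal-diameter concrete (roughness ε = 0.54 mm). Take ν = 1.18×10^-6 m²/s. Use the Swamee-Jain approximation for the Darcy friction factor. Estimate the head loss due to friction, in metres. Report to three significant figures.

V = 4Q/(πD²) = 4·0.0534/(π·0.300²) = 0.7555 m/s
Re = VD/ν = 0.7555·0.300/1.18×10^-6 = 1.92×10^5 → turbulent
ε/D = 0.54/300 = 0.00180
Swamee-Jain: f = 0.02395
h_f = f(L/D)V²/(2g) = 0.02395·(1630/0.300)·0.7555²/(2·9.81) = 3.785 m

h_f ≈ 3.78 m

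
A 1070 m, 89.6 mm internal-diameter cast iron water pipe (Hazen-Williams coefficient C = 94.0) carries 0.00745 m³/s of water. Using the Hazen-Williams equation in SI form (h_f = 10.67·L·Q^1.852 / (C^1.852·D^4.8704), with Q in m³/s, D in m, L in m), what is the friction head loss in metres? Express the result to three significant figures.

h_f = 10.67·1070·0.00745^1.852 / (94.0^1.852·0.0896^4.8704) = 36.75 m

h_f ≈ 36.7 m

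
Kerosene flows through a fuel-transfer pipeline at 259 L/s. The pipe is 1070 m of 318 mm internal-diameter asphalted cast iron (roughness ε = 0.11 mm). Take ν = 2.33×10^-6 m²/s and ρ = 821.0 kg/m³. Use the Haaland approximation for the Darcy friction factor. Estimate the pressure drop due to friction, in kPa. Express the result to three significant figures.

Δp ≈ 244 kPa

V = 4Q/(πD²) = 4·0.259/(π·0.318²) = 3.261 m/s
Re = VD/ν = 3.261·0.318/2.33×10^-6 = 4.45×10^5 → turbulent
ε/D = 0.11/318 = 3.46×10^-4
Haaland: f = 0.01663
h_f = f(L/D)V²/(2g) = 0.01663·(1070/0.318)·3.261²/(2·9.81) = 30.33 m
Δp = ρg·h_f = 821.0·9.81·30.33 = 244.3 kPa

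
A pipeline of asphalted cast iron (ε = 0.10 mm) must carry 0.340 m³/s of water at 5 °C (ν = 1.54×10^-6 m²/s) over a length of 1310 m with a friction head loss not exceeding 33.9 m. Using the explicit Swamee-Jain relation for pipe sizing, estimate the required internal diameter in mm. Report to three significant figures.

Swamee-Jain (Type III): D = 0.66·[ε^1.25·(LQ²/(gh_f))^4.75 + ν·Q^9.4·(L/(gh_f))^5.2]^0.04
LQ²/(gh_f) = 0.4554; L/(gh_f) = 3.939
Term 1 = ε^1.25·(…)^4.75 = 2.38×10^-7; Term 2 = ν·Q^9.4·(…)^5.2 = 7.58×10^-8
D = 0.66·(2.38×10^-7 + 7.58×10^-8)^0.04 = 0.3626 m = 363 mm
Check: V = 3.29 m/s, Re = 7.75×10^5, f = 0.01573, h_f = 31.4 m ≈ 33.9 m ✓

D ≈ 363 mm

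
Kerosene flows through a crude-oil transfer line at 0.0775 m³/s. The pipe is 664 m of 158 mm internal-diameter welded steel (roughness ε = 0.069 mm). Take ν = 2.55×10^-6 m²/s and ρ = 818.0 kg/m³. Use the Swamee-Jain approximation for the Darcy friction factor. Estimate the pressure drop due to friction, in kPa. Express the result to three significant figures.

V = 4Q/(πD²) = 4·0.0775/(π·0.158²) = 3.953 m/s
Re = VD/ν = 3.953·0.158/2.55×10^-6 = 2.45×10^5 → turbulent
ε/D = 0.069/158 = 4.37×10^-4
Swamee-Jain: f = 0.01825
h_f = f(L/D)V²/(2g) = 0.01825·(664/0.158)·3.953²/(2·9.81) = 61.08 m
Δp = ρg·h_f = 818.0·9.81·61.08 = 490.2 kPa

Δp ≈ 490 kPa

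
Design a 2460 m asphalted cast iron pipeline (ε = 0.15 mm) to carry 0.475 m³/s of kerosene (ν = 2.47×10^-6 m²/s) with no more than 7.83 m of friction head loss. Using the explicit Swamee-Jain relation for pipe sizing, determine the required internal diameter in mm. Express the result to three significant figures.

Swamee-Jain (Type III): D = 0.66·[ε^1.25·(LQ²/(gh_f))^4.75 + ν·Q^9.4·(L/(gh_f))^5.2]^0.04
LQ²/(gh_f) = 7.226; L/(gh_f) = 32.03
Term 1 = ε^1.25·(…)^4.75 = 0.199; Term 2 = ν·Q^9.4·(…)^5.2 = 0.152
D = 0.66·(0.199 + 0.152)^0.04 = 0.6330 m = 633 mm
Check: V = 1.51 m/s, Re = 3.87×10^5, f = 0.01620, h_f = 7.31 m ≈ 7.83 m ✓

D ≈ 633 mm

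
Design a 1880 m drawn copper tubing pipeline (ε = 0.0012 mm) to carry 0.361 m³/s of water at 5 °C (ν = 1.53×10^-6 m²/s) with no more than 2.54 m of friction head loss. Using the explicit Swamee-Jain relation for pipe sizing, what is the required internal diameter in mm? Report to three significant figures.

D ≈ 647 mm

Swamee-Jain (Type III): D = 0.66·[ε^1.25·(LQ²/(gh_f))^4.75 + ν·Q^9.4·(L/(gh_f))^5.2]^0.04
LQ²/(gh_f) = 9.833; L/(gh_f) = 75.45
Term 1 = ε^1.25·(…)^4.75 = 0.00206; Term 2 = ν·Q^9.4·(…)^5.2 = 0.615
D = 0.66·(0.00206 + 0.615)^0.04 = 0.6474 m = 647 mm
Check: V = 1.10 m/s, Re = 4.64×10^5, f = 0.01330, h_f = 2.37 m ≈ 2.54 m ✓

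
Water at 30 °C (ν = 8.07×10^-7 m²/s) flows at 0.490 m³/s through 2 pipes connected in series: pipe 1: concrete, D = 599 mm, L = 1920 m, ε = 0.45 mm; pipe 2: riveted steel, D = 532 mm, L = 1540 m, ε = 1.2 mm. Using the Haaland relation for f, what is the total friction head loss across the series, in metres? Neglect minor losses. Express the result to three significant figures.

Pipe 1: V = 1.739 m/s, Re = 1.29×10^6, ε/D = 7.51×10^-4, f = 0.01863, h_1 = f(L/D)V²/2g = 9.202 m
Pipe 2: V = 2.204 m/s, Re = 1.45×10^6, ε/D = 0.00226, f = 0.02434, h_2 = f(L/D)V²/2g = 17.45 m
Series → Q common, losses add: H = Σh = 26.65 m

H ≈ 26.7 m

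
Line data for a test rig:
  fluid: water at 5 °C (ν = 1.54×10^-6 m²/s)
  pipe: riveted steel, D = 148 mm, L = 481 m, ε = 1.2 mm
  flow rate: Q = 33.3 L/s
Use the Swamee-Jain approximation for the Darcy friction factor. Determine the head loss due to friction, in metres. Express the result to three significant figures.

V = 4Q/(πD²) = 4·0.0333/(π·0.148²) = 1.936 m/s
Re = VD/ν = 1.936·0.148/1.54×10^-6 = 1.86×10^5 → turbulent
ε/D = 1.2/148 = 0.00811
Swamee-Jain: f = 0.03589
h_f = f(L/D)V²/(2g) = 0.03589·(481/0.148)·1.936²/(2·9.81) = 22.28 m

h_f ≈ 22.3 m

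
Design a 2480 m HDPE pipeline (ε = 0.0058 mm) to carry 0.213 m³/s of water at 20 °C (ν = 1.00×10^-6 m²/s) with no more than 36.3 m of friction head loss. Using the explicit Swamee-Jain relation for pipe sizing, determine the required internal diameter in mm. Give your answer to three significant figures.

D ≈ 319 mm

Swamee-Jain (Type III): D = 0.66·[ε^1.25·(LQ²/(gh_f))^4.75 + ν·Q^9.4·(L/(gh_f))^5.2]^0.04
LQ²/(gh_f) = 0.3160; L/(gh_f) = 6.964
Term 1 = ε^1.25·(…)^4.75 = 1.20×10^-9; Term 2 = ν·Q^9.4·(…)^5.2 = 1.17×10^-8
D = 0.66·(1.20×10^-9 + 1.17×10^-8)^0.04 = 0.3192 m = 319 mm
Check: V = 2.66 m/s, Re = 8.50×10^5, f = 0.01233, h_f = 34.6 m ≈ 36.3 m ✓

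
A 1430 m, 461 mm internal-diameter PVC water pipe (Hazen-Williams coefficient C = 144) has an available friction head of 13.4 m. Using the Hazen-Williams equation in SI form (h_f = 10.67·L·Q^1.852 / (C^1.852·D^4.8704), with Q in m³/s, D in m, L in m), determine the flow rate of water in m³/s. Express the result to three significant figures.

Q ≈ 0.420 m³/s

Rearranging: Q = [h_f·C^1.852·D^4.8704 / (10.67·L)]^(1/1.852)
Q = [13.4·144^1.852·0.461^4.8704 / (10.67·1430)]^0.540 = 0.4204 m³/s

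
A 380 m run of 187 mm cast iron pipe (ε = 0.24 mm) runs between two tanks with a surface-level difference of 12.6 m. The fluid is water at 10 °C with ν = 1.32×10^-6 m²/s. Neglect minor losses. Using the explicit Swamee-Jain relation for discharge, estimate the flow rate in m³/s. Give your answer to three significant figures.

Swamee-Jain (Type II): Q = -0.965·√(gD⁵h_f/L)·ln[ε/(3.7D) + √(3.17ν²L/(gD³h_f))]
√(gD⁵h_f/L) = √(9.81·0.187⁵·12.6/380) = 0.008624
ε/(3.7D) = 3.47×10^-4; √(3.17ν²L/(gD³h_f)) = 5.10×10^-5
Q = -0.965·0.008624·ln(3.978×10^-4) = 0.06516 m³/s
Check: V = 2.37 m/s, Re = 3.36×10^5, f = 0.02176, h_f = 12.7 m ≈ 12.6 m ✓

Q ≈ 0.0652 m³/s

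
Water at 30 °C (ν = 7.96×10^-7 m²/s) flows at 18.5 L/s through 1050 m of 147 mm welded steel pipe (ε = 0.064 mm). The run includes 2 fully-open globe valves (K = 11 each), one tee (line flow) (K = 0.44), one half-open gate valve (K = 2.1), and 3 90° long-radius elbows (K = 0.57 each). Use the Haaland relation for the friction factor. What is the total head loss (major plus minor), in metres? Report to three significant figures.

V = 4Q/(πD²) = 1.090 m/s; V²/2g = 0.06056 m
Re = 2.01×10^5, ε/D = 4.35×10^-4 → f = 0.01828 (Haaland)
Major: h_f = f(L/D)·V²/2g = 0.01828·7143·0.06056 = 7.907 m
Minor: ΣK = 26.2; h_m = ΣK·V²/2g = 1.590 m
Total H_L = 7.907 + 1.590 = 9.497 m

H_L ≈ 9.50 m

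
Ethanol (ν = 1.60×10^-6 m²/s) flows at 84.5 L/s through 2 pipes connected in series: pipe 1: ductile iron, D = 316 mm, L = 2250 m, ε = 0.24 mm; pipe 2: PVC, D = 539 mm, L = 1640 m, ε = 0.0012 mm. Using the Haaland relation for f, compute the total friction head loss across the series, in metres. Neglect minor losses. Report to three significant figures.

H ≈ 8.71 m

Pipe 1: V = 1.077 m/s, Re = 2.13×10^5, ε/D = 7.59×10^-4, f = 0.01982, h_1 = f(L/D)V²/2g = 8.348 m
Pipe 2: V = 0.3703 m/s, Re = 1.25×10^5, ε/D = 2.23×10^-6, f = 0.01704, h_2 = f(L/D)V²/2g = 0.3624 m
Series → Q common, losses add: H = Σh = 8.711 m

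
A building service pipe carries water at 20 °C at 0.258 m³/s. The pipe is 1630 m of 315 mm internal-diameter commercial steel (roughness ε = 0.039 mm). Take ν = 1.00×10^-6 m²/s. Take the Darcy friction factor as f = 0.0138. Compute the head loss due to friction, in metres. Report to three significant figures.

V = 4Q/(πD²) = 4·0.258/(π·0.315²) = 3.311 m/s
h_f = f(L/D)V²/(2g) = 0.01380·(1630/0.315)·3.311²/(2·9.81) = 39.89 m

h_f ≈ 39.9 m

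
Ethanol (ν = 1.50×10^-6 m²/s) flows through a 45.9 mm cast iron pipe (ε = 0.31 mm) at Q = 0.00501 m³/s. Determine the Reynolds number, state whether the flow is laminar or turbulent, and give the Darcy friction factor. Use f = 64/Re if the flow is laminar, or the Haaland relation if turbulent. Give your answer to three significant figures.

V = 4Q/(πD²) = 3.028 m/s
Re = VD/ν = 3.028·0.0459/1.50×10^-6 = 9.26×10^4
Re > 4000 → turbulent; ε/D = 0.00675
Haaland: f = 0.03416

Re ≈ 9.26×10^4; turbulent; f ≈ 0.0342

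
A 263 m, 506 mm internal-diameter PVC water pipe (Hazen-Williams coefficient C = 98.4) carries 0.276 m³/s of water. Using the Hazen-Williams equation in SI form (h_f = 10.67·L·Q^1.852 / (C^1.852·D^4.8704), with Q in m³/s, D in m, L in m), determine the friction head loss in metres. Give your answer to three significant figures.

h_f ≈ 1.45 m

h_f = 10.67·263·0.276^1.852 / (98.4^1.852·0.506^4.8704) = 1.454 m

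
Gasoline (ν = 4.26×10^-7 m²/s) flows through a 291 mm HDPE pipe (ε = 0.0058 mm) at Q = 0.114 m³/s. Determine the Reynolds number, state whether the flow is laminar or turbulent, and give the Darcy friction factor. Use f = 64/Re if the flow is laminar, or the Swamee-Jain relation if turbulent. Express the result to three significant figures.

Re ≈ 1.17×10^6; turbulent; f ≈ 0.0118

V = 4Q/(πD²) = 1.714 m/s
Re = VD/ν = 1.714·0.291/4.26×10^-7 = 1.17×10^6
Re > 4000 → turbulent; ε/D = 1.99×10^-5
Swamee-Jain: f = 0.01182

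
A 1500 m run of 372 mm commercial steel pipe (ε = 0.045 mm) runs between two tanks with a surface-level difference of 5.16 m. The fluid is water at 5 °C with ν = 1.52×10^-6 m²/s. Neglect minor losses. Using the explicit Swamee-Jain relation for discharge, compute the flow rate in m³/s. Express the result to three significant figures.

Swamee-Jain (Type II): Q = -0.965·√(gD⁵h_f/L)·ln[ε/(3.7D) + √(3.17ν²L/(gD³h_f))]
√(gD⁵h_f/L) = √(9.81·0.372⁵·5.16/1500) = 0.01550
ε/(3.7D) = 3.27×10^-5; √(3.17ν²L/(gD³h_f)) = 6.49×10^-5
Q = -0.965·0.01550·ln(9.762×10^-5) = 0.1382 m³/s
Check: V = 1.27 m/s, Re = 3.11×10^5, f = 0.01556, h_f = 5.17 m ≈ 5.16 m ✓

Q ≈ 0.138 m³/s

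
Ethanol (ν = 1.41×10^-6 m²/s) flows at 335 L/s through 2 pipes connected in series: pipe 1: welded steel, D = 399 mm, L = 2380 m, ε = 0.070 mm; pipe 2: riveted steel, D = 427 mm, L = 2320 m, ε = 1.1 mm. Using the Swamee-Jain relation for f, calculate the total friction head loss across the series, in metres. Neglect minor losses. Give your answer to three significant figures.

H ≈ 70.7 m

Pipe 1: V = 2.679 m/s, Re = 7.58×10^5, ε/D = 1.75×10^-4, f = 0.01476, h_1 = f(L/D)V²/2g = 32.22 m
Pipe 2: V = 2.339 m/s, Re = 7.08×10^5, ε/D = 0.00258, f = 0.02538, h_2 = f(L/D)V²/2g = 38.47 m
Series → Q common, losses add: H = Σh = 70.69 m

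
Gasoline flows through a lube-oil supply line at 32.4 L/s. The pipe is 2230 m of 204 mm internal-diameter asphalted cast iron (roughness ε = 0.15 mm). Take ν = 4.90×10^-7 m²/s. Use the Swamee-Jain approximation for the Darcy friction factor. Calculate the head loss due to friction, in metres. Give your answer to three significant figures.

V = 4Q/(πD²) = 4·0.0324/(π·0.204²) = 0.9913 m/s
Re = VD/ν = 0.9913·0.204/4.90×10^-7 = 4.13×10^5 → turbulent
ε/D = 0.15/204 = 7.35×10^-4
Swamee-Jain: f = 0.01926
h_f = f(L/D)V²/(2g) = 0.01926·(2230/0.204)·0.9913²/(2·9.81) = 10.54 m

h_f ≈ 10.5 m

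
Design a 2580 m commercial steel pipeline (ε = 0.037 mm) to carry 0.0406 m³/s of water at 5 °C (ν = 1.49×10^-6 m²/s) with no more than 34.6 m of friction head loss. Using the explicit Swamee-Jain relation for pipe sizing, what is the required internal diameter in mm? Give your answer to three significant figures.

D ≈ 180 mm

Swamee-Jain (Type III): D = 0.66·[ε^1.25·(LQ²/(gh_f))^4.75 + ν·Q^9.4·(L/(gh_f))^5.2]^0.04
LQ²/(gh_f) = 0.01253; L/(gh_f) = 7.601
Term 1 = ε^1.25·(…)^4.75 = 2.66×10^-15; Term 2 = ν·Q^9.4·(…)^5.2 = 4.72×10^-15
D = 0.66·(2.66×10^-15 + 4.72×10^-15)^0.04 = 0.1796 m = 180 mm
Check: V = 1.60 m/s, Re = 1.93×10^5, f = 0.01725, h_f = 32.5 m ≈ 34.6 m ✓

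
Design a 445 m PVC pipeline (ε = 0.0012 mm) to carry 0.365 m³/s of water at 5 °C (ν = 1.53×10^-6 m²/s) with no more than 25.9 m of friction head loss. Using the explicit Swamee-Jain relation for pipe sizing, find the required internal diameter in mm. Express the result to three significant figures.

Swamee-Jain (Type III): D = 0.66·[ε^1.25·(LQ²/(gh_f))^4.75 + ν·Q^9.4·(L/(gh_f))^5.2]^0.04
LQ²/(gh_f) = 0.2333; L/(gh_f) = 1.751
Term 1 = ε^1.25·(…)^4.75 = 3.95×10^-11; Term 2 = ν·Q^9.4·(…)^5.2 = 2.17×10^-9
D = 0.66·(3.95×10^-11 + 2.17×10^-9)^0.04 = 0.2974 m = 297 mm
Check: V = 5.26 m/s, Re = 1.02×10^6, f = 0.01167, h_f = 24.6 m ≈ 25.9 m ✓

D ≈ 297 mm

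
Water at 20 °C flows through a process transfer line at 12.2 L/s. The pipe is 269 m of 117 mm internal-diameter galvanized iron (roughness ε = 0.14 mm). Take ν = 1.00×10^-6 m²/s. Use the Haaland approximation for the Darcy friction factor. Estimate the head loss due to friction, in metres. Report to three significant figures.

h_f ≈ 3.34 m

V = 4Q/(πD²) = 4·0.0122/(π·0.117²) = 1.135 m/s
Re = VD/ν = 1.135·0.117/1.00×10^-6 = 1.33×10^5 → turbulent
ε/D = 0.14/117 = 0.00120
Haaland: f = 0.02217
h_f = f(L/D)V²/(2g) = 0.02217·(269/0.117)·1.135²/(2·9.81) = 3.345 m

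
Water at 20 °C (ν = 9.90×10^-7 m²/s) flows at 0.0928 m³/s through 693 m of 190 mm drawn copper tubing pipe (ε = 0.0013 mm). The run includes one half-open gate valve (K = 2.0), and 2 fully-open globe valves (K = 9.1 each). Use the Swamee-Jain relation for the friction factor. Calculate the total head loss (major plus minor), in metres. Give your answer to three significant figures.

V = 4Q/(πD²) = 3.273 m/s; V²/2g = 0.5460 m
Re = 6.28×10^5, ε/D = 6.84×10^-6 → f = 0.01270 (Swamee-Jain)
Major: h_f = f(L/D)·V²/2g = 0.01270·3647·0.5460 = 25.29 m
Minor: ΣK = 20.2; h_m = ΣK·V²/2g = 11.03 m
Total H_L = 25.29 + 11.03 = 36.32 m

H_L ≈ 36.3 m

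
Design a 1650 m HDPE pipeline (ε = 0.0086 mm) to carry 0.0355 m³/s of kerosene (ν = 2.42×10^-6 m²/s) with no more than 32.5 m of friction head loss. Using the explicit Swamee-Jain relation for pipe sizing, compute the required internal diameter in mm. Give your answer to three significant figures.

D ≈ 158 mm

Swamee-Jain (Type III): D = 0.66·[ε^1.25·(LQ²/(gh_f))^4.75 + ν·Q^9.4·(L/(gh_f))^5.2]^0.04
LQ²/(gh_f) = 0.006522; L/(gh_f) = 5.175
Term 1 = ε^1.25·(…)^4.75 = 1.93×10^-17; Term 2 = ν·Q^9.4·(…)^5.2 = 2.94×10^-16
D = 0.66·(1.93×10^-17 + 2.94×10^-16)^0.04 = 0.1583 m = 158 mm
Check: V = 1.80 m/s, Re = 1.18×10^5, f = 0.01762, h_f = 30.5 m ≈ 32.5 m ✓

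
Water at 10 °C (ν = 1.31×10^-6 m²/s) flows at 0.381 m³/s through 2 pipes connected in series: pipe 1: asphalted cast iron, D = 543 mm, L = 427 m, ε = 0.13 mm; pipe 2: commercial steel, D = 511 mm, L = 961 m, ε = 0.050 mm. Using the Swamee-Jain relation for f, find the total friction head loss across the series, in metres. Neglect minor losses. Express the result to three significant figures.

H ≈ 6.28 m

Pipe 1: V = 1.645 m/s, Re = 6.82×10^5, ε/D = 2.39×10^-4, f = 0.01552, h_1 = f(L/D)V²/2g = 1.684 m
Pipe 2: V = 1.858 m/s, Re = 7.25×10^5, ε/D = 9.78×10^-5, f = 0.01388, h_2 = f(L/D)V²/2g = 4.591 m
Series → Q common, losses add: H = Σh = 6.275 m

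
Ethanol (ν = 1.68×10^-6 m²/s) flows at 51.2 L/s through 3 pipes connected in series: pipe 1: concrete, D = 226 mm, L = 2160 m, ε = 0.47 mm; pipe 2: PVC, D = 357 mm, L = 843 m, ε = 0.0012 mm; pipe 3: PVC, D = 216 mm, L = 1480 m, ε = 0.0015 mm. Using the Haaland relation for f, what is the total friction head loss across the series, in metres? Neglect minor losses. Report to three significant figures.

Pipe 1: V = 1.276 m/s, Re = 1.72×10^5, ε/D = 0.00208, f = 0.02460, h_1 = f(L/D)V²/2g = 19.52 m
Pipe 2: V = 0.5115 m/s, Re = 1.09×10^5, ε/D = 3.36×10^-6, f = 0.01753, h_2 = f(L/D)V²/2g = 0.5520 m
Pipe 3: V = 1.397 m/s, Re = 1.80×10^5, ε/D = 6.94×10^-6, f = 0.01587, h_3 = f(L/D)V²/2g = 10.82 m
Series → Q common, losses add: H = Σh = 30.89 m

H ≈ 30.9 m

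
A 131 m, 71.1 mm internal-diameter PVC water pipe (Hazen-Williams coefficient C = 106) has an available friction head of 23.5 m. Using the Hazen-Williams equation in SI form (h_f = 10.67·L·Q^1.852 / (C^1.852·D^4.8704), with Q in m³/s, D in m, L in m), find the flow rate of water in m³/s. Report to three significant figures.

Q ≈ 0.0112 m³/s

Rearranging: Q = [h_f·C^1.852·D^4.8704 / (10.67·L)]^(1/1.852)
Q = [23.5·106^1.852·0.0711^4.8704 / (10.67·131)]^0.540 = 0.01117 m³/s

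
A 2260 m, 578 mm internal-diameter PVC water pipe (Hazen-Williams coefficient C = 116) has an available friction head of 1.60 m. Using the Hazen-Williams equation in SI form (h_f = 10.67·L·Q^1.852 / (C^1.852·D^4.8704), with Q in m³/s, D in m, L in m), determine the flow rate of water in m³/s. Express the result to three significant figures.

Q ≈ 0.152 m³/s

Rearranging: Q = [h_f·C^1.852·D^4.8704 / (10.67·L)]^(1/1.852)
Q = [1.60·116^1.852·0.578^4.8704 / (10.67·2260)]^0.540 = 0.1522 m³/s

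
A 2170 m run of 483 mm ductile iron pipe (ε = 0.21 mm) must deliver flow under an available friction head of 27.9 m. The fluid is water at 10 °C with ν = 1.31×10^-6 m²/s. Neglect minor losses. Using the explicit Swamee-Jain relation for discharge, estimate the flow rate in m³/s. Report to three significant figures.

Q ≈ 0.494 m³/s

Swamee-Jain (Type II): Q = -0.965·√(gD⁵h_f/L)·ln[ε/(3.7D) + √(3.17ν²L/(gD³h_f))]
√(gD⁵h_f/L) = √(9.81·0.483⁵·27.9/2170) = 0.05758
ε/(3.7D) = 1.18×10^-4; √(3.17ν²L/(gD³h_f)) = 1.96×10^-5
Q = -0.965·0.05758·ln(1.371×10^-4) = 0.4943 m³/s
Check: V = 2.70 m/s, Re = 9.95×10^5, f = 0.01685, h_f = 28.1 m ≈ 27.9 m ✓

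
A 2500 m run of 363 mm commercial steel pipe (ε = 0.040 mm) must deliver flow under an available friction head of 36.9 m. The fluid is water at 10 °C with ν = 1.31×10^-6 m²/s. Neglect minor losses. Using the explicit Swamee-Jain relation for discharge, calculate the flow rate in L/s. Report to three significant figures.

Swamee-Jain (Type II): Q = -0.965·√(gD⁵h_f/L)·ln[ε/(3.7D) + √(3.17ν²L/(gD³h_f))]
√(gD⁵h_f/L) = √(9.81·0.363⁵·36.9/2500) = 0.03021
ε/(3.7D) = 2.98×10^-5; √(3.17ν²L/(gD³h_f)) = 2.80×10^-5
Q = -0.965·0.03021·ln(5.781×10^-5) = 0.2845 m³/s
Check: V = 2.75 m/s, Re = 7.62×10^5, f = 0.01398, h_f = 37.1 m ≈ 36.9 m ✓

Q ≈ 284 L/s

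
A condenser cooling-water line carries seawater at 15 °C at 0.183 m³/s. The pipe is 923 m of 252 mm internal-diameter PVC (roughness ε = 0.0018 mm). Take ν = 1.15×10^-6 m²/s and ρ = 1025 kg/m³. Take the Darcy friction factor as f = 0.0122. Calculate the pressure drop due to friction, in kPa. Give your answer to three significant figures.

V = 4Q/(πD²) = 4·0.183/(π·0.252²) = 3.669 m/s
h_f = f(L/D)V²/(2g) = 0.01220·(923/0.252)·3.669²/(2·9.81) = 30.66 m
Δp = ρg·h_f = 1025·9.81·30.66 = 308.3 kPa

Δp ≈ 308 kPa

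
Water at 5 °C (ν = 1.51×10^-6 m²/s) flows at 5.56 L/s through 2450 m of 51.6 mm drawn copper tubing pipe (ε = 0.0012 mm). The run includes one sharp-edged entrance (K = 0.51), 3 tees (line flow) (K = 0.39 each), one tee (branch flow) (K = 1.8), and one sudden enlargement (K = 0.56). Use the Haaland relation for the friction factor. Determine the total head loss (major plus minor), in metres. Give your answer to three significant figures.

H_L ≈ 314 m

V = 4Q/(πD²) = 2.659 m/s; V²/2g = 0.3603 m
Re = 9.09×10^4, ε/D = 2.33×10^-5 → f = 0.01827 (Haaland)
Major: h_f = f(L/D)·V²/2g = 0.01827·47481·0.3603 = 312.6 m
Minor: ΣK = 4.04; h_m = ΣK·V²/2g = 1.456 m
Total H_L = 312.6 + 1.456 = 314.0 m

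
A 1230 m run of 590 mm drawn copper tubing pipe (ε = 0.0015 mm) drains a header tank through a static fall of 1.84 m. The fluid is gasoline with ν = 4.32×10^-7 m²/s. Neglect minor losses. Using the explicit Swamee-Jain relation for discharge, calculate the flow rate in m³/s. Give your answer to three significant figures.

Swamee-Jain (Type II): Q = -0.965·√(gD⁵h_f/L)·ln[ε/(3.7D) + √(3.17ν²L/(gD³h_f))]
√(gD⁵h_f/L) = √(9.81·0.590⁵·1.84/1230) = 0.03239
ε/(3.7D) = 6.87×10^-7; √(3.17ν²L/(gD³h_f)) = 1.40×10^-5
Q = -0.965·0.03239·ln(1.470×10^-5) = 0.3478 m³/s
Check: V = 1.27 m/s, Re = 1.74×10^6, f = 0.01069, h_f = 1.84 m ≈ 1.84 m ✓

Q ≈ 0.348 m³/s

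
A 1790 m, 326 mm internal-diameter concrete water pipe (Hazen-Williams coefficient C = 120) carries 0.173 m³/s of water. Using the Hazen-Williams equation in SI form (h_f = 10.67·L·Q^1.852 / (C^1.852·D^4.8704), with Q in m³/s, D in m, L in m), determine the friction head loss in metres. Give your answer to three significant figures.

h_f = 10.67·1790·0.173^1.852 / (120^1.852·0.326^4.8704) = 24.55 m

h_f ≈ 24.6 m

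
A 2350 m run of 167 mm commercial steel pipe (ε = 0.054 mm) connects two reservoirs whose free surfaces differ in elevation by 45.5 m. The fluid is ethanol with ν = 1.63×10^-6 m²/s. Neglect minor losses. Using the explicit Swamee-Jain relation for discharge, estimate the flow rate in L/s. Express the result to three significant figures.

Q ≈ 41.2 L/s

Swamee-Jain (Type II): Q = -0.965·√(gD⁵h_f/L)·ln[ε/(3.7D) + √(3.17ν²L/(gD³h_f))]
√(gD⁵h_f/L) = √(9.81·0.167⁵·45.5/2350) = 0.004967
ε/(3.7D) = 8.74×10^-5; √(3.17ν²L/(gD³h_f)) = 9.76×10^-5
Q = -0.965·0.004967·ln(1.850×10^-4) = 0.04120 m³/s
Check: V = 1.88 m/s, Re = 1.93×10^5, f = 0.01801, h_f = 45.7 m ≈ 45.5 m ✓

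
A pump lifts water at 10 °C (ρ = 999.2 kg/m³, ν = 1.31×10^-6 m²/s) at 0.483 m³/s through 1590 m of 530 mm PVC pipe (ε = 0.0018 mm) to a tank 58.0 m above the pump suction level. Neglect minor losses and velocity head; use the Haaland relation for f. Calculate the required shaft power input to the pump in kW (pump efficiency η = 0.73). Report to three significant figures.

P_shaft ≈ 433 kW

V = 4Q/(πD²) = 2.189 m/s; Re = 8.86×10^5; ε/D = 3.40×10^-6; f = 0.01188
h_f = f(L/D)V²/2g = 8.705 m
Total head H = z + h_f = 58.0 + 8.705 = 66.71 m
P_hyd = ρgQH = 999.2·9.81·0.483·66.71 = 315.8 kW
P_shaft = P_hyd/η = 315.8/0.73 = 432.6 kW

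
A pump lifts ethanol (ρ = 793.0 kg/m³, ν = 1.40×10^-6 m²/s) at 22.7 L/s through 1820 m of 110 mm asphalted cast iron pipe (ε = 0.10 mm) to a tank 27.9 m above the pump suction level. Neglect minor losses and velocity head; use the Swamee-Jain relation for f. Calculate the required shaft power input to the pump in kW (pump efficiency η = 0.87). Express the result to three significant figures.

P_shaft ≈ 26.1 kW

V = 4Q/(πD²) = 2.389 m/s; Re = 1.88×10^5; ε/D = 9.09×10^-4; f = 0.02091
h_f = f(L/D)V²/2g = 100.6 m
Total head H = z + h_f = 27.9 + 100.6 = 128.5 m
P_hyd = ρgQH = 793.0·9.81·0.0227·128.5 = 22.70 kW
P_shaft = P_hyd/η = 22.70/0.87 = 26.09 kW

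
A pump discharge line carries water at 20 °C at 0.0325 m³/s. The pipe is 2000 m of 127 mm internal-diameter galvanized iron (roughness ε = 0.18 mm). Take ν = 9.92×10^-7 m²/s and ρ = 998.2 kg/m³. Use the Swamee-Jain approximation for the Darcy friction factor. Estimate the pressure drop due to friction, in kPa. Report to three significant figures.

V = 4Q/(πD²) = 4·0.0325/(π·0.127²) = 2.566 m/s
Re = VD/ν = 2.566·0.127/9.92×10^-7 = 3.28×10^5 → turbulent
ε/D = 0.18/127 = 0.00142
Swamee-Jain: f = 0.02226
h_f = f(L/D)V²/(2g) = 0.02226·(2000/0.127)·2.566²/(2·9.81) = 117.6 m
Δp = ρg·h_f = 998.2·9.81·117.6 = 1152 kPa

Δp ≈ 1150 kPa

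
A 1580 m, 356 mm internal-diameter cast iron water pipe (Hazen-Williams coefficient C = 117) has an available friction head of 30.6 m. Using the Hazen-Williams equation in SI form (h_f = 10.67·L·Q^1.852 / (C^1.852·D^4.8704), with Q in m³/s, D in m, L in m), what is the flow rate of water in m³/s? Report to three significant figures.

Q ≈ 0.256 m³/s

Rearranging: Q = [h_f·C^1.852·D^4.8704 / (10.67·L)]^(1/1.852)
Q = [30.6·117^1.852·0.356^4.8704 / (10.67·1580)]^0.540 = 0.2562 m³/s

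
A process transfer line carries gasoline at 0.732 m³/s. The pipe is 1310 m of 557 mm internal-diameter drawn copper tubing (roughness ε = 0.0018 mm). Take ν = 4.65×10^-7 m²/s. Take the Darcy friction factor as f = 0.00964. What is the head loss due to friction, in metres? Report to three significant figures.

h_f ≈ 10.4 m

V = 4Q/(πD²) = 4·0.732/(π·0.557²) = 3.004 m/s
h_f = f(L/D)V²/(2g) = 0.009640·(1310/0.557)·3.004²/(2·9.81) = 10.43 m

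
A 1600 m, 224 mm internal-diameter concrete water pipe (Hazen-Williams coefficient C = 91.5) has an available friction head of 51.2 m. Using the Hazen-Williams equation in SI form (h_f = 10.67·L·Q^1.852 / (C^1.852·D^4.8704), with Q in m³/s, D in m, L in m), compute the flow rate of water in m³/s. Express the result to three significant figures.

Q ≈ 0.0777 m³/s

Rearranging: Q = [h_f·C^1.852·D^4.8704 / (10.67·L)]^(1/1.852)
Q = [51.2·91.5^1.852·0.224^4.8704 / (10.67·1600)]^0.540 = 0.07769 m³/s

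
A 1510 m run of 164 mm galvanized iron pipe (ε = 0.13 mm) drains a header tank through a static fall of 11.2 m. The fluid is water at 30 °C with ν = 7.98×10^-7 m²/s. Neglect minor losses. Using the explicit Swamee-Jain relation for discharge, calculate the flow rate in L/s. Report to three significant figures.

Q ≈ 23.1 L/s

Swamee-Jain (Type II): Q = -0.965·√(gD⁵h_f/L)·ln[ε/(3.7D) + √(3.17ν²L/(gD³h_f))]
√(gD⁵h_f/L) = √(9.81·0.164⁵·11.2/1510) = 0.002938
ε/(3.7D) = 2.14×10^-4; √(3.17ν²L/(gD³h_f)) = 7.93×10^-5
Q = -0.965·0.002938·ln(2.935×10^-4) = 0.02306 m³/s
Check: V = 1.09 m/s, Re = 2.24×10^5, f = 0.02018, h_f = 11.3 m ≈ 11.2 m ✓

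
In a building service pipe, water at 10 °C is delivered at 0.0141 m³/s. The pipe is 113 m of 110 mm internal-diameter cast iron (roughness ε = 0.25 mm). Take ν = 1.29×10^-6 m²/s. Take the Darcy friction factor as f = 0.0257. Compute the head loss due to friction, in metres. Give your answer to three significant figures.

h_f ≈ 2.96 m

V = 4Q/(πD²) = 4·0.0141/(π·0.110²) = 1.484 m/s
h_f = f(L/D)V²/(2g) = 0.02570·(113/0.110)·1.484²/(2·9.81) = 2.962 m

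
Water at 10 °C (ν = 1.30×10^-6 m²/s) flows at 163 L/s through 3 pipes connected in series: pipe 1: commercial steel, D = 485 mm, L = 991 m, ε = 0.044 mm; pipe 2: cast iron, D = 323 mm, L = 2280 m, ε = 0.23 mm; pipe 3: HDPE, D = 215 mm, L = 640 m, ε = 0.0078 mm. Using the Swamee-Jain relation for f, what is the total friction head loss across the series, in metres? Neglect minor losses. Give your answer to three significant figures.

H ≈ 67.7 m

Pipe 1: V = 0.8823 m/s, Re = 3.29×10^5, ε/D = 9.07×10^-5, f = 0.01515, h_1 = f(L/D)V²/2g = 1.228 m
Pipe 2: V = 1.989 m/s, Re = 4.94×10^5, ε/D = 7.12×10^-4, f = 0.01899, h_2 = f(L/D)V²/2g = 27.04 m
Pipe 3: V = 4.490 m/s, Re = 7.43×10^5, ε/D = 3.63×10^-5, f = 0.01290, h_3 = f(L/D)V²/2g = 39.47 m
Series → Q common, losses add: H = Σh = 67.74 m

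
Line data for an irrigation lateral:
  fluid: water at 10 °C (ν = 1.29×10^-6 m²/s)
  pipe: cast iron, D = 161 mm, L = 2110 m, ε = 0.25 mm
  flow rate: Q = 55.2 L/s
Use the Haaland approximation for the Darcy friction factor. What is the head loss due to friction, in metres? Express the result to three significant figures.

h_f ≈ 111 m

V = 4Q/(πD²) = 4·0.0552/(π·0.161²) = 2.711 m/s
Re = VD/ν = 2.711·0.161/1.29×10^-6 = 3.38×10^5 → turbulent
ε/D = 0.25/161 = 0.00155
Haaland: f = 0.02253
h_f = f(L/D)V²/(2g) = 0.02253·(2110/0.161)·2.711²/(2·9.81) = 110.6 m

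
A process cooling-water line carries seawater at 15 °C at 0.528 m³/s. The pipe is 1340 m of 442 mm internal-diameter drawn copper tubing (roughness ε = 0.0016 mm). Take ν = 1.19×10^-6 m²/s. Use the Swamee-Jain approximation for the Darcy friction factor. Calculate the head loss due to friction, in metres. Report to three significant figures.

h_f ≈ 20.6 m

V = 4Q/(πD²) = 4·0.528/(π·0.442²) = 3.441 m/s
Re = VD/ν = 3.441·0.442/1.19×10^-6 = 1.28×10^6 → turbulent
ε/D = 0.0016/442 = 3.62×10^-6
Swamee-Jain: f = 0.01125
h_f = f(L/D)V²/(2g) = 0.01125·(1340/0.442)·3.441²/(2·9.81) = 20.58 m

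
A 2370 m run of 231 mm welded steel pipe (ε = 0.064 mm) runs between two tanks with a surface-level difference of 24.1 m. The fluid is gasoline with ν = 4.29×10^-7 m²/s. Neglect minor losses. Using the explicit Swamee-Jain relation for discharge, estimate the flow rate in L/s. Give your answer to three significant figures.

Swamee-Jain (Type II): Q = -0.965·√(gD⁵h_f/L)·ln[ε/(3.7D) + √(3.17ν²L/(gD³h_f))]
√(gD⁵h_f/L) = √(9.81·0.231⁵·24.1/2370) = 0.008100
ε/(3.7D) = 7.49×10^-5; √(3.17ν²L/(gD³h_f)) = 2.18×10^-5
Q = -0.965·0.008100·ln(9.666×10^-5) = 0.07226 m³/s
Check: V = 1.72 m/s, Re = 9.28×10^5, f = 0.01560, h_f = 24.3 m ≈ 24.1 m ✓

Q ≈ 72.3 L/s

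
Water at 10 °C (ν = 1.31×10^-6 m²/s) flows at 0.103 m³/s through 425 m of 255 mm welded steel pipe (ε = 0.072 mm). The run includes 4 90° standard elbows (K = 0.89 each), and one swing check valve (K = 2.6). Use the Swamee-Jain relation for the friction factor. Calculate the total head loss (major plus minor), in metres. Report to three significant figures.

H_L ≈ 6.99 m

V = 4Q/(πD²) = 2.017 m/s; V²/2g = 0.2073 m
Re = 3.93×10^5, ε/D = 2.82×10^-4 → f = 0.01654 (Swamee-Jain)
Major: h_f = f(L/D)·V²/2g = 0.01654·1667·0.2073 = 5.713 m
Minor: ΣK = 6.16; h_m = ΣK·V²/2g = 1.277 m
Total H_L = 5.713 + 1.277 = 6.991 m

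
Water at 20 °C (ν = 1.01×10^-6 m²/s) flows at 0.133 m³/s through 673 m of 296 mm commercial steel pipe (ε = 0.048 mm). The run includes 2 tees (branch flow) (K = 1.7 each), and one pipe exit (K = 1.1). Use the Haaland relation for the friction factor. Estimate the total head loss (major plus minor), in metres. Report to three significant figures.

V = 4Q/(πD²) = 1.933 m/s; V²/2g = 0.1904 m
Re = 5.66×10^5, ε/D = 1.62×10^-4 → f = 0.01476 (Haaland)
Major: h_f = f(L/D)·V²/2g = 0.01476·2274·0.1904 = 6.388 m
Minor: ΣK = 4.50; h_m = ΣK·V²/2g = 0.8568 m
Total H_L = 6.388 + 0.8568 = 7.245 m

H_L ≈ 7.25 m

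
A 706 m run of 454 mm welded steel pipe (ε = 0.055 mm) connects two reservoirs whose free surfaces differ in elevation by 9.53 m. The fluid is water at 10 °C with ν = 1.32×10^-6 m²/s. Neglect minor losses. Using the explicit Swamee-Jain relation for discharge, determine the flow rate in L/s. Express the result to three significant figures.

Swamee-Jain (Type II): Q = -0.965·√(gD⁵h_f/L)·ln[ε/(3.7D) + √(3.17ν²L/(gD³h_f))]
√(gD⁵h_f/L) = √(9.81·0.454⁵·9.53/706) = 0.05054
ε/(3.7D) = 3.27×10^-5; √(3.17ν²L/(gD³h_f)) = 2.11×10^-5
Q = -0.965·0.05054·ln(5.385×10^-5) = 0.4794 m³/s
Check: V = 2.96 m/s, Re = 1.02×10^6, f = 0.01379, h_f = 9.58 m ≈ 9.53 m ✓

Q ≈ 479 L/s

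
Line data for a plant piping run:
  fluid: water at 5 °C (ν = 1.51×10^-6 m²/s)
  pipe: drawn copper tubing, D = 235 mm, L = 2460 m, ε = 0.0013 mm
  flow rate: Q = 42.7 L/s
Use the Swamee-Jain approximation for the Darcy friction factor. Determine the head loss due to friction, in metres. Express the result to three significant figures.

h_f ≈ 8.49 m

V = 4Q/(πD²) = 4·0.0427/(π·0.235²) = 0.9845 m/s
Re = VD/ν = 0.9845·0.235/1.51×10^-6 = 1.53×10^5 → turbulent
ε/D = 0.0013/235 = 5.53×10^-6
Swamee-Jain: f = 0.01641
h_f = f(L/D)V²/(2g) = 0.01641·(2460/0.235)·0.9845²/(2·9.81) = 8.488 m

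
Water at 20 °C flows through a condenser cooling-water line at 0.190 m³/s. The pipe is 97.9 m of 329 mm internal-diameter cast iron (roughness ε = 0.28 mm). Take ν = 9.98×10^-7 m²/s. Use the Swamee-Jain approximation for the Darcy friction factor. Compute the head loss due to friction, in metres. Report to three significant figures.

V = 4Q/(πD²) = 4·0.190/(π·0.329²) = 2.235 m/s
Re = VD/ν = 2.235·0.329/9.98×10^-7 = 7.37×10^5 → turbulent
ε/D = 0.28/329 = 8.51×10^-4
Swamee-Jain: f = 0.01945
h_f = f(L/D)V²/(2g) = 0.01945·(97.9/0.329)·2.235²/(2·9.81) = 1.474 m

h_f ≈ 1.47 m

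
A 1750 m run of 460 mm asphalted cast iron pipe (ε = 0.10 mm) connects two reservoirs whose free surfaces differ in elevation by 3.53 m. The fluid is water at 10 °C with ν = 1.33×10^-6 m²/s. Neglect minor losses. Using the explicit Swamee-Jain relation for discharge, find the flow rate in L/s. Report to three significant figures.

Swamee-Jain (Type II): Q = -0.965·√(gD⁵h_f/L)·ln[ε/(3.7D) + √(3.17ν²L/(gD³h_f))]
√(gD⁵h_f/L) = √(9.81·0.460⁵·3.53/1750) = 0.02019
ε/(3.7D) = 5.88×10^-5; √(3.17ν²L/(gD³h_f)) = 5.40×10^-5
Q = -0.965·0.02019·ln(1.127×10^-4) = 0.1771 m³/s
Check: V = 1.07 m/s, Re = 3.69×10^5, f = 0.01611, h_f = 3.55 m ≈ 3.53 m ✓

Q ≈ 177 L/s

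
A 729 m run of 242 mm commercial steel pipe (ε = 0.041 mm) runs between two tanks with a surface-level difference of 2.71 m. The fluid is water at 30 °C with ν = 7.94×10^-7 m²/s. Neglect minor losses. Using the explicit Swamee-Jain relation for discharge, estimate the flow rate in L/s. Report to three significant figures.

Q ≈ 48.5 L/s

Swamee-Jain (Type II): Q = -0.965·√(gD⁵h_f/L)·ln[ε/(3.7D) + √(3.17ν²L/(gD³h_f))]
√(gD⁵h_f/L) = √(9.81·0.242⁵·2.71/729) = 0.005502
ε/(3.7D) = 4.58×10^-5; √(3.17ν²L/(gD³h_f)) = 6.22×10^-5
Q = -0.965·0.005502·ln(1.080×10^-4) = 0.04849 m³/s
Check: V = 1.05 m/s, Re = 3.21×10^5, f = 0.01593, h_f = 2.72 m ≈ 2.71 m ✓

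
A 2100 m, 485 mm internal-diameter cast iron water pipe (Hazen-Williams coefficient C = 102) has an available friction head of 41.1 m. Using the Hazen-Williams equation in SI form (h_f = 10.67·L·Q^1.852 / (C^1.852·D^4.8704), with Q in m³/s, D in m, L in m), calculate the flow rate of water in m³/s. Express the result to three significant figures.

Rearranging: Q = [h_f·C^1.852·D^4.8704 / (10.67·L)]^(1/1.852)
Q = [41.1·102^1.852·0.485^4.8704 / (10.67·2100)]^0.540 = 0.5065 m³/s

Q ≈ 0.506 m³/s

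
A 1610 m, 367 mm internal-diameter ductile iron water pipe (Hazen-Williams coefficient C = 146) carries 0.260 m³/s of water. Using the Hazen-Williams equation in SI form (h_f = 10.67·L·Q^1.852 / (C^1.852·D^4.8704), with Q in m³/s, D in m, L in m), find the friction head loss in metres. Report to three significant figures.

h_f = 10.67·1610·0.260^1.852 / (146^1.852·0.367^4.8704) = 18.34 m

h_f ≈ 18.3 m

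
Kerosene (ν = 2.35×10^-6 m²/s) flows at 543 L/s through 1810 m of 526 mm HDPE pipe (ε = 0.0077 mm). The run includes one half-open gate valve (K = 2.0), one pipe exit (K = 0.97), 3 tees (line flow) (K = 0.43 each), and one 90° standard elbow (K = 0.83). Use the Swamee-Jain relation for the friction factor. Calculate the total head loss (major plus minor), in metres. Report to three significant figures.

V = 4Q/(πD²) = 2.499 m/s; V²/2g = 0.3183 m
Re = 5.59×10^5, ε/D = 1.46×10^-5 → f = 0.01308 (Swamee-Jain)
Major: h_f = f(L/D)·V²/2g = 0.01308·3441·0.3183 = 14.33 m
Minor: ΣK = 5.09; h_m = ΣK·V²/2g = 1.620 m
Total H_L = 14.33 + 1.620 = 15.95 m

H_L ≈ 15.9 m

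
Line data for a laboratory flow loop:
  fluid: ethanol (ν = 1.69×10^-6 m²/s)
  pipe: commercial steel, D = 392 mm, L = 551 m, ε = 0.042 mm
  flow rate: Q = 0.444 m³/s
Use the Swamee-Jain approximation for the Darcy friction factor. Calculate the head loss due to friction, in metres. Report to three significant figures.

V = 4Q/(πD²) = 4·0.444/(π·0.392²) = 3.679 m/s
Re = VD/ν = 3.679·0.392/1.69×10^-6 = 8.53×10^5 → turbulent
ε/D = 0.042/392 = 1.07×10^-4
Swamee-Jain: f = 0.01379
h_f = f(L/D)V²/(2g) = 0.01379·(551/0.392)·3.679²/(2·9.81) = 13.38 m

h_f ≈ 13.4 m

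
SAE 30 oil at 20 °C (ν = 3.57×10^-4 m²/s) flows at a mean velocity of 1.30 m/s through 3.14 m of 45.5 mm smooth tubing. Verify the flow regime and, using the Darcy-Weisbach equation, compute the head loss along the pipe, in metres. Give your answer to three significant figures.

Re = VD/ν = 1.30·0.04550/3.57×10^-4 = 166 → laminar (Re < 2300)
f = 64/Re = 0.3863
h_f = f(L/D)V²/(2g) = 0.3863·(3.14/0.04550)·1.30²/(2·9.81) = 2.296 m

h_f ≈ 2.30 m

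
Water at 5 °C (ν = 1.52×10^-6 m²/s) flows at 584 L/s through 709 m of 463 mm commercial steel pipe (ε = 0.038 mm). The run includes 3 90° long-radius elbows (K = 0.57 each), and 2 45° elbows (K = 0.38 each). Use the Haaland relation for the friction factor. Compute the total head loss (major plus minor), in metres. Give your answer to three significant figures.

H_L ≈ 13.7 m

V = 4Q/(πD²) = 3.469 m/s; V²/2g = 0.6132 m
Re = 1.06×10^6, ε/D = 8.21×10^-5 → f = 0.01299 (Haaland)
Major: h_f = f(L/D)·V²/2g = 0.01299·1531·0.6132 = 12.20 m
Minor: ΣK = 2.47; h_m = ΣK·V²/2g = 1.515 m
Total H_L = 12.20 + 1.515 = 13.71 m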